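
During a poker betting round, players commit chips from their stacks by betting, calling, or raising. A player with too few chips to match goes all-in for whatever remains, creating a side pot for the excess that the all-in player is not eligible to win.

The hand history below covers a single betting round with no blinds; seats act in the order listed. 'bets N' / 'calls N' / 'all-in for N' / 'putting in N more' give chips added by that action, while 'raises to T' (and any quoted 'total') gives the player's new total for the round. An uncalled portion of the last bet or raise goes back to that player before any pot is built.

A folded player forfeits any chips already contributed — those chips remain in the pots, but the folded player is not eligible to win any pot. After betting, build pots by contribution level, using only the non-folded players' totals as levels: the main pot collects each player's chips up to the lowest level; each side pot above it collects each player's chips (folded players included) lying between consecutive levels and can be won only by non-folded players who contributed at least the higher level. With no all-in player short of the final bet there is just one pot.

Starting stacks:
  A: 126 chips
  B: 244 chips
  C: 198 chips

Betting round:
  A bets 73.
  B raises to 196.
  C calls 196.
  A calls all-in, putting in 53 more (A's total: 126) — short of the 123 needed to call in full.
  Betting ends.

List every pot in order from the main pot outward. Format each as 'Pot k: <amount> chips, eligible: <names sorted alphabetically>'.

Pot 1: 378 chips, eligible: A, B, C
Pot 2: 140 chips, eligible: B, C

Derivation:
Contributions: A=126, B=196, C=196
Pot levels (distinct totals of non-folded players): 126, 196
Layer 1-126: 126 each from A, B, C = 126*3 = 378 chips; eligible A, B, C
Layer 127-196: 70 each from B, C = 70*2 = 140 chips; eligible B, C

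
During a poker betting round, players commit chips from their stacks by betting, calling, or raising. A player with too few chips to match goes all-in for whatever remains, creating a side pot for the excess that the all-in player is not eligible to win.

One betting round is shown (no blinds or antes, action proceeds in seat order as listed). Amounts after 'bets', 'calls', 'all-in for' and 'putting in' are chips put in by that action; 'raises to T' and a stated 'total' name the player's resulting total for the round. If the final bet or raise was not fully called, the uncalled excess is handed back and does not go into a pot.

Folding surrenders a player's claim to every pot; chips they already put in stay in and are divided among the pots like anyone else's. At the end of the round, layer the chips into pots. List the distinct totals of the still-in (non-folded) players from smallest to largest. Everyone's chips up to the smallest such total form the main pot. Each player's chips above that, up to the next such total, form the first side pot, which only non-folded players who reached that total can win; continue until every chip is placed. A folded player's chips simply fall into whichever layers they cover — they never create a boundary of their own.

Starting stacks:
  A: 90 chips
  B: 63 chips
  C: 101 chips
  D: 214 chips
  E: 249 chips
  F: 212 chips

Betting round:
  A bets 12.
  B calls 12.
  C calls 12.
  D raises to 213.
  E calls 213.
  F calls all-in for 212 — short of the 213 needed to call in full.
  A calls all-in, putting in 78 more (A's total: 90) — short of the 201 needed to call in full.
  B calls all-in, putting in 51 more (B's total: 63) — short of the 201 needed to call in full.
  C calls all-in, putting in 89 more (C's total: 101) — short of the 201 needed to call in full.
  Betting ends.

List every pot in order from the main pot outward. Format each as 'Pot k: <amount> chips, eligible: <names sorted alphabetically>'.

Pot 1: 378 chips, eligible: A, B, C, D, E, F
Pot 2: 135 chips, eligible: A, C, D, E, F
Pot 3: 44 chips, eligible: C, D, E, F
Pot 4: 333 chips, eligible: D, E, F
Pot 5: 2 chips, eligible: D, E

Derivation:
Contributions: A=90, B=63, C=101, D=213, E=213, F=212
Pot levels (distinct totals of non-folded players): 63, 90, 101, 212, 213
Layer 1-63: 63 each from A, B, C, D, E, F = 63*6 = 378 chips; eligible A, B, C, D, E, F
Layer 64-90: 27 each from A, C, D, E, F = 27*5 = 135 chips; eligible A, C, D, E, F
Layer 91-101: 11 each from C, D, E, F = 11*4 = 44 chips; eligible C, D, E, F
Layer 102-212: 111 each from D, E, F = 111*3 = 333 chips; eligible D, E, F
Layer 213-213: 1 each from D, E = 1*2 = 2 chips; eligible D, E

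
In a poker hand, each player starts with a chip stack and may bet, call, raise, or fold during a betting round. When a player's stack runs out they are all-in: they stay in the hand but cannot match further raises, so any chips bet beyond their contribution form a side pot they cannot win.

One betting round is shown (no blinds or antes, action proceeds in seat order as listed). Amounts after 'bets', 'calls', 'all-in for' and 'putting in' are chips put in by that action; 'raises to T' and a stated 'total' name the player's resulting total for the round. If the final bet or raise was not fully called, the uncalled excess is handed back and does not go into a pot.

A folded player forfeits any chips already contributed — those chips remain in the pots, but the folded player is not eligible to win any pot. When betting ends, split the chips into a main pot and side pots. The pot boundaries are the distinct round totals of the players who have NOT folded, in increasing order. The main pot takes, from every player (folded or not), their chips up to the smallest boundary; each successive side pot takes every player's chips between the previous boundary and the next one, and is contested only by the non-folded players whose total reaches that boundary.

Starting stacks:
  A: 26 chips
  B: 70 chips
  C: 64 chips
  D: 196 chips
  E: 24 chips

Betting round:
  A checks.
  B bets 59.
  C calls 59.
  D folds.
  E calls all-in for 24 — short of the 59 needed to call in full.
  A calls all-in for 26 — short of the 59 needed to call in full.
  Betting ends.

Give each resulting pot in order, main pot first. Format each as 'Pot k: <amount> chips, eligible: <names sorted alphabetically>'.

Contributions: A=26, B=59, C=59, E=24
Folded: D
Pot levels (distinct totals of non-folded players): 24, 26, 59
Layer 1-24: 24 each from A, B, C, E = 24*4 = 96 chips; eligible A, B, C, E
Layer 25-26: 2 each from A, B, C = 2*3 = 6 chips; eligible A, B, C
Layer 27-59: 33 each from B, C = 33*2 = 66 chips; eligible B, C

Pot 1: 96 chips, eligible: A, B, C, E
Pot 2: 6 chips, eligible: A, B, C
Pot 3: 66 chips, eligible: B, C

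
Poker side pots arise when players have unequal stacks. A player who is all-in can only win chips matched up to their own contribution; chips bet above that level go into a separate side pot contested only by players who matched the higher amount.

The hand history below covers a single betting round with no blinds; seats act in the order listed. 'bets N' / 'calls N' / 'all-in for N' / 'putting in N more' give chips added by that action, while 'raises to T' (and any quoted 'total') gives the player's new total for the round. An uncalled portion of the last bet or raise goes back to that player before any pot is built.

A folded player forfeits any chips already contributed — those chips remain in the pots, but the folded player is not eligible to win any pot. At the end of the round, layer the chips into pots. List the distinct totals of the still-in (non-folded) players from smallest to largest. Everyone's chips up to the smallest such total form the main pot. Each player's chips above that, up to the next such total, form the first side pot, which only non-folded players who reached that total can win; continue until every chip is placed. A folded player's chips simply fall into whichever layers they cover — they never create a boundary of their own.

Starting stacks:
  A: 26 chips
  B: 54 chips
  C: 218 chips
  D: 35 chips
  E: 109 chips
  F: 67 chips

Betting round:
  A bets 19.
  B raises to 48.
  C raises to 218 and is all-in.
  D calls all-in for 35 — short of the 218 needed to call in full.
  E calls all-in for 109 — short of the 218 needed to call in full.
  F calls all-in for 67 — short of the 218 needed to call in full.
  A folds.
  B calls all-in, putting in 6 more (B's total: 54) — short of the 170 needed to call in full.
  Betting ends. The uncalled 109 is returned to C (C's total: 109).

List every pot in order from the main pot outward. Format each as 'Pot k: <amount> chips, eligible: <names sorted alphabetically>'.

Pot 1: 194 chips, eligible: B, C, D, E, F
Pot 2: 76 chips, eligible: B, C, E, F
Pot 3: 39 chips, eligible: C, E, F
Pot 4: 84 chips, eligible: C, E

Derivation:
Contributions (after 109 returned to C): A=19, B=54, C=109, D=35, E=109, F=67
Folded: A
Pot levels (distinct totals of non-folded players): 35, 54, 67, 109
Layer 1-35: A 19 + B 35 + C 35 + D 35 + E 35 + F 35 = 194 chips; eligible B, C, D, E, F
Layer 36-54: 19 each from B, C, E, F = 19*4 = 76 chips; eligible B, C, E, F
Layer 55-67: 13 each from C, E, F = 13*3 = 39 chips; eligible C, E, F
Layer 68-109: 42 each from C, E = 42*2 = 84 chips; eligible C, E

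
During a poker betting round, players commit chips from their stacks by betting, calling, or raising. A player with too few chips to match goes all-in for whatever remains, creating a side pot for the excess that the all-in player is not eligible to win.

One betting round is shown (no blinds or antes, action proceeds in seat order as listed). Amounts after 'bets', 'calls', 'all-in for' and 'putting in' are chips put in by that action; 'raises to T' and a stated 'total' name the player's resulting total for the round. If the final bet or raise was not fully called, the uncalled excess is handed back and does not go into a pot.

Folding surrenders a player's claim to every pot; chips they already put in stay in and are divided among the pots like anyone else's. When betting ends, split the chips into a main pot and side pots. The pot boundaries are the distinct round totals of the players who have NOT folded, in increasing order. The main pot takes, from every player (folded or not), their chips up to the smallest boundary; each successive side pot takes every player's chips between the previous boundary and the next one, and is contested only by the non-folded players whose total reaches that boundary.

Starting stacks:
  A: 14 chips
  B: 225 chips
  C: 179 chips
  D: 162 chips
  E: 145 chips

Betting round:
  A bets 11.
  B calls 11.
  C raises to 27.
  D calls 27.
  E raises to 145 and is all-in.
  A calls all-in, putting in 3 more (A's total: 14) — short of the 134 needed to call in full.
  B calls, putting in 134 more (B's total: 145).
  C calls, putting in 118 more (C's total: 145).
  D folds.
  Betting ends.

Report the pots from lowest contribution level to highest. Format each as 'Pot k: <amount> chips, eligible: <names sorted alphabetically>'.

Pot 1: 70 chips, eligible: A, B, C, E
Pot 2: 406 chips, eligible: B, C, E

Derivation:
Contributions: A=14, B=145, C=145, D=27, E=145
Folded: D
Pot levels (distinct totals of non-folded players): 14, 145
Layer 1-14: 14 each from A, B, C, D, E = 14*5 = 70 chips; eligible A, B, C, E
Layer 15-145: B 131 + C 131 + D 13 + E 131 = 406 chips; eligible B, C, E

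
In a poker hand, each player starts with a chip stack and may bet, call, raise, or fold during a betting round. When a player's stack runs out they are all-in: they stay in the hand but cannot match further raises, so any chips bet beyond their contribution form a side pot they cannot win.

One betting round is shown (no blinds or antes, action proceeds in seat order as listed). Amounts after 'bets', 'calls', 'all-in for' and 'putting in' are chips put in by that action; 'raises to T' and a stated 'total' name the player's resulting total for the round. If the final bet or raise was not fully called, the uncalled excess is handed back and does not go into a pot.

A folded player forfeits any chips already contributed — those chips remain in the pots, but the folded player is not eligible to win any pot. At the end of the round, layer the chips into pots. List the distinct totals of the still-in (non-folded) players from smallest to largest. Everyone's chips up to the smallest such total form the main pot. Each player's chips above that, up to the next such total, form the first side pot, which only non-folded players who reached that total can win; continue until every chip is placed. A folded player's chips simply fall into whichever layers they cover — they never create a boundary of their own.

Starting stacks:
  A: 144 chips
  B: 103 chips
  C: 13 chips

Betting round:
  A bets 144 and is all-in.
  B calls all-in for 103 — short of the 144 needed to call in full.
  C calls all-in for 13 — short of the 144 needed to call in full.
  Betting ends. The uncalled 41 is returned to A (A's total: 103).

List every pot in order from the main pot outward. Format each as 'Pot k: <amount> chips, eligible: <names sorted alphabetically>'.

Contributions (after 41 returned to A): A=103, B=103, C=13
Pot levels (distinct totals of non-folded players): 13, 103
Layer 1-13: 13 each from A, B, C = 13*3 = 39 chips; eligible A, B, C
Layer 14-103: 90 each from A, B = 90*2 = 180 chips; eligible A, B

Pot 1: 39 chips, eligible: A, B, C
Pot 2: 180 chips, eligible: A, B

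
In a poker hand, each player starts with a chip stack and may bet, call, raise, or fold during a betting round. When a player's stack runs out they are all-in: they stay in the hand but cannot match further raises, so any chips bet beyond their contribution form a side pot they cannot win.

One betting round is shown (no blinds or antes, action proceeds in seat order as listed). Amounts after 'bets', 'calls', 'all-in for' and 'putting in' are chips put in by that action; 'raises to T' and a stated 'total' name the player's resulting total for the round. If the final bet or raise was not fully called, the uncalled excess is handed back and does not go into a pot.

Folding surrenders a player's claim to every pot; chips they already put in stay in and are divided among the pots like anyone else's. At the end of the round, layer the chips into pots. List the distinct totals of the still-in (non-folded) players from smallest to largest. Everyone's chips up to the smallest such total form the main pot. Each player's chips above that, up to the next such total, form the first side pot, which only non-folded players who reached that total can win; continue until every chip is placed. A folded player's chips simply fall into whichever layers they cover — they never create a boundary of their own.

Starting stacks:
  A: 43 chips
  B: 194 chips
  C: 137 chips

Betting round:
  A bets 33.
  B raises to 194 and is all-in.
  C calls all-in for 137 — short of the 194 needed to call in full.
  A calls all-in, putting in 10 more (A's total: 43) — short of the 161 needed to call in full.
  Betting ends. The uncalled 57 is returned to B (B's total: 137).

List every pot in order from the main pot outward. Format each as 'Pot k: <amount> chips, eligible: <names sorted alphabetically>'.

Contributions (after 57 returned to B): A=43, B=137, C=137
Pot levels (distinct totals of non-folded players): 43, 137
Layer 1-43: 43 each from A, B, C = 43*3 = 129 chips; eligible A, B, C
Layer 44-137: 94 each from B, C = 94*2 = 188 chips; eligible B, C

Pot 1: 129 chips, eligible: A, B, C
Pot 2: 188 chips, eligible: B, C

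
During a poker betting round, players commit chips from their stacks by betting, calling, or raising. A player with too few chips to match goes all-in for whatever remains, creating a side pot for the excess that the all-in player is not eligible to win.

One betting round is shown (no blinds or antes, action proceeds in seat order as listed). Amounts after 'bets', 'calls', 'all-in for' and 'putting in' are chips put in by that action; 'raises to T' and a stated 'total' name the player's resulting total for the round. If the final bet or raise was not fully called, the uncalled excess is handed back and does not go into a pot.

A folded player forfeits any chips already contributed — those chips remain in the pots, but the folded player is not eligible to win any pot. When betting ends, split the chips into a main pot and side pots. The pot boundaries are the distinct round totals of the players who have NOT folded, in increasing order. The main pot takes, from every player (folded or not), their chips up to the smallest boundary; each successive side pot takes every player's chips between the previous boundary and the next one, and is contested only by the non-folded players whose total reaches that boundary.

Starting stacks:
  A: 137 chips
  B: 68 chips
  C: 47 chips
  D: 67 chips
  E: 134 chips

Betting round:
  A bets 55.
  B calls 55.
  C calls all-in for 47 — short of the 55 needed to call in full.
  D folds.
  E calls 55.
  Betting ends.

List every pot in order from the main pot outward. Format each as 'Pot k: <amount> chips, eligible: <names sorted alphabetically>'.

Contributions: A=55, B=55, C=47, E=55
Folded: D
Pot levels (distinct totals of non-folded players): 47, 55
Layer 1-47: 47 each from A, B, C, E = 47*4 = 188 chips; eligible A, B, C, E
Layer 48-55: 8 each from A, B, E = 8*3 = 24 chips; eligible A, B, E

Pot 1: 188 chips, eligible: A, B, C, E
Pot 2: 24 chips, eligible: A, B, E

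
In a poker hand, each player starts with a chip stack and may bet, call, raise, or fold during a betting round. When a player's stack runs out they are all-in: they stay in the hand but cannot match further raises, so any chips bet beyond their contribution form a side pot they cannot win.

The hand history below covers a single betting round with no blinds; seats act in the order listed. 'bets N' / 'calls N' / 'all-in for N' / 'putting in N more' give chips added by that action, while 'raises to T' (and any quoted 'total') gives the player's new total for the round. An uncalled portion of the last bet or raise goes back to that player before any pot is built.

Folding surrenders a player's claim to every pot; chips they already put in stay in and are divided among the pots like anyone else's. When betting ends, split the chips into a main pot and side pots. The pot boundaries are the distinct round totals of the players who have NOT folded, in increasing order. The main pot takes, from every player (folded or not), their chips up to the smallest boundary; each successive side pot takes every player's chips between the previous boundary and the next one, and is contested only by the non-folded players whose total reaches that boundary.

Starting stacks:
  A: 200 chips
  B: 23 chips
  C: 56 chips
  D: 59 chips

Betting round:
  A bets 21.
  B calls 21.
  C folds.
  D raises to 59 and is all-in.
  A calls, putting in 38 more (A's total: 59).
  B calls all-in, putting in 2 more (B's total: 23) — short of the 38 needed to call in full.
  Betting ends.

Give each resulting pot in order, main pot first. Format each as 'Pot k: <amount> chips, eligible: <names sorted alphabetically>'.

Contributions: A=59, B=23, D=59
Folded: C
Pot levels (distinct totals of non-folded players): 23, 59
Layer 1-23: 23 each from A, B, D = 23*3 = 69 chips; eligible A, B, D
Layer 24-59: 36 each from A, D = 36*2 = 72 chips; eligible A, D

Pot 1: 69 chips, eligible: A, B, D
Pot 2: 72 chips, eligible: A, D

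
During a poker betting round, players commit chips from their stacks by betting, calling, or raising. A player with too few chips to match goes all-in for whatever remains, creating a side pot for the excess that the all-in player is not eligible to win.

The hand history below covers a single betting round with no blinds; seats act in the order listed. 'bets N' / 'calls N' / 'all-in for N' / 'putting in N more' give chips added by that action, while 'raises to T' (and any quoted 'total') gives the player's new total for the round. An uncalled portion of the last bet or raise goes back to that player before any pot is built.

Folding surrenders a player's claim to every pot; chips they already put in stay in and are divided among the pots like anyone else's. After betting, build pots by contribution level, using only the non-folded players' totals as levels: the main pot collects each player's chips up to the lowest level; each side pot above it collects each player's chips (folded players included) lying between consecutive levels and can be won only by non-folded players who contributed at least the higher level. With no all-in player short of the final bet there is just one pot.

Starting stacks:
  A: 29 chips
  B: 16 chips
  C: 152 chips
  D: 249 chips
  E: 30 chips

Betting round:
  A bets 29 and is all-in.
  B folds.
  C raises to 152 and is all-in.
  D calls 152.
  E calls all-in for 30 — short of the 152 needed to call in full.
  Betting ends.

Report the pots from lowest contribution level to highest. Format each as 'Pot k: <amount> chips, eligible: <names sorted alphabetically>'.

Pot 1: 116 chips, eligible: A, C, D, E
Pot 2: 3 chips, eligible: C, D, E
Pot 3: 244 chips, eligible: C, D

Derivation:
Contributions: A=29, C=152, D=152, E=30
Folded: B
Pot levels (distinct totals of non-folded players): 29, 30, 152
Layer 1-29: 29 each from A, C, D, E = 29*4 = 116 chips; eligible A, C, D, E
Layer 30-30: 1 each from C, D, E = 1*3 = 3 chips; eligible C, D, E
Layer 31-152: 122 each from C, D = 122*2 = 244 chips; eligible C, D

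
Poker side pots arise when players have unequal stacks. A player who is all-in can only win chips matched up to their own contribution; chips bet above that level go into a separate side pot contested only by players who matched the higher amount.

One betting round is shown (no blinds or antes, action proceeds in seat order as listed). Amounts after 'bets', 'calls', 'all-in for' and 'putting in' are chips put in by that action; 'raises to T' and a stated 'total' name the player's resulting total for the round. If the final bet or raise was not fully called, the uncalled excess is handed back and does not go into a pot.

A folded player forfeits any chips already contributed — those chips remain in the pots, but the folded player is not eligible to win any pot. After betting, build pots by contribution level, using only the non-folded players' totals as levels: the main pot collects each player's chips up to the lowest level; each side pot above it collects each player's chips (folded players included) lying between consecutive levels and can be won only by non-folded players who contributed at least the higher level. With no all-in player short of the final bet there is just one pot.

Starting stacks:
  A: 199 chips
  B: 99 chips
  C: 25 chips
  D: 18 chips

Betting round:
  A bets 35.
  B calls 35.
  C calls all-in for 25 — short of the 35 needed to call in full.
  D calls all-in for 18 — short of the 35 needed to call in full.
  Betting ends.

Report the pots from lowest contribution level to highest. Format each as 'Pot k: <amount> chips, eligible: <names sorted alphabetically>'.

Contributions: A=35, B=35, C=25, D=18
Pot levels (distinct totals of non-folded players): 18, 25, 35
Layer 1-18: 18 each from A, B, C, D = 18*4 = 72 chips; eligible A, B, C, D
Layer 19-25: 7 each from A, B, C = 7*3 = 21 chips; eligible A, B, C
Layer 26-35: 10 each from A, B = 10*2 = 20 chips; eligible A, B

Pot 1: 72 chips, eligible: A, B, C, D
Pot 2: 21 chips, eligible: A, B, C
Pot 3: 20 chips, eligible: A, B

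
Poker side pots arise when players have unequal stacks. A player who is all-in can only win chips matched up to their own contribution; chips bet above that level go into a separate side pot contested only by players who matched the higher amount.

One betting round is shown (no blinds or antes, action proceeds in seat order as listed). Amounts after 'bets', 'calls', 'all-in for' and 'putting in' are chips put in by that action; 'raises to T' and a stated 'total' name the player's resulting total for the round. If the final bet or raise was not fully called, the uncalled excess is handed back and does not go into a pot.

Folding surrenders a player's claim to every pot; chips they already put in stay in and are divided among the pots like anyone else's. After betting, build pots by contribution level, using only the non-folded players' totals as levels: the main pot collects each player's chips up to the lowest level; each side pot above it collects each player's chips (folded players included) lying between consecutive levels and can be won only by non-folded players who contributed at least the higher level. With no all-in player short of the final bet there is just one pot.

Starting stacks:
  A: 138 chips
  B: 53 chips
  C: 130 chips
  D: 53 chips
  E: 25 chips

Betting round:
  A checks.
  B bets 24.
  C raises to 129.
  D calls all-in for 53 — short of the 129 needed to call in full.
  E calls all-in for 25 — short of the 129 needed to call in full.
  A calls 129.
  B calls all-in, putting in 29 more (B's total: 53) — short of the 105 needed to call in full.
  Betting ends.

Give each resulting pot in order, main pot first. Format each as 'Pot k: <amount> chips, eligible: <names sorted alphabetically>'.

Contributions: A=129, B=53, C=129, D=53, E=25
Pot levels (distinct totals of non-folded players): 25, 53, 129
Layer 1-25: 25 each from A, B, C, D, E = 25*5 = 125 chips; eligible A, B, C, D, E
Layer 26-53: 28 each from A, B, C, D = 28*4 = 112 chips; eligible A, B, C, D
Layer 54-129: 76 each from A, C = 76*2 = 152 chips; eligible A, C

Pot 1: 125 chips, eligible: A, B, C, D, E
Pot 2: 112 chips, eligible: A, B, C, D
Pot 3: 152 chips, eligible: A, C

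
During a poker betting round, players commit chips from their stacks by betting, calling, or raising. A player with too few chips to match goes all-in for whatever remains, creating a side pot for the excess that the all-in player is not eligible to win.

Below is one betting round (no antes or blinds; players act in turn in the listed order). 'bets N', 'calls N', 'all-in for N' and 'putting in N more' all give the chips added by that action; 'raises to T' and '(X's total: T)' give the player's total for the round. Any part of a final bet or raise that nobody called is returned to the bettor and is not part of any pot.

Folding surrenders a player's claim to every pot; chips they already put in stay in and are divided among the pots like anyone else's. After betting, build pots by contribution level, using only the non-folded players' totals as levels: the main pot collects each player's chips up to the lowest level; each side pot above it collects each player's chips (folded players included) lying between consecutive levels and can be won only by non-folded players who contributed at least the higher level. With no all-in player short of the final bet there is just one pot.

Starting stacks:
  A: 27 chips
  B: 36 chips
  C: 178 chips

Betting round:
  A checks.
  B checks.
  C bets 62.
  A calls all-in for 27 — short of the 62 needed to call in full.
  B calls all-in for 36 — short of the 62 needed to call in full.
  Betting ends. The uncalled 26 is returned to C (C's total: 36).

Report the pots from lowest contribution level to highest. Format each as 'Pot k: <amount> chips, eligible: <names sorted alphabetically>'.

Contributions (after 26 returned to C): A=27, B=36, C=36
Pot levels (distinct totals of non-folded players): 27, 36
Layer 1-27: 27 each from A, B, C = 27*3 = 81 chips; eligible A, B, C
Layer 28-36: 9 each from B, C = 9*2 = 18 chips; eligible B, C

Pot 1: 81 chips, eligible: A, B, C
Pot 2: 18 chips, eligible: B, C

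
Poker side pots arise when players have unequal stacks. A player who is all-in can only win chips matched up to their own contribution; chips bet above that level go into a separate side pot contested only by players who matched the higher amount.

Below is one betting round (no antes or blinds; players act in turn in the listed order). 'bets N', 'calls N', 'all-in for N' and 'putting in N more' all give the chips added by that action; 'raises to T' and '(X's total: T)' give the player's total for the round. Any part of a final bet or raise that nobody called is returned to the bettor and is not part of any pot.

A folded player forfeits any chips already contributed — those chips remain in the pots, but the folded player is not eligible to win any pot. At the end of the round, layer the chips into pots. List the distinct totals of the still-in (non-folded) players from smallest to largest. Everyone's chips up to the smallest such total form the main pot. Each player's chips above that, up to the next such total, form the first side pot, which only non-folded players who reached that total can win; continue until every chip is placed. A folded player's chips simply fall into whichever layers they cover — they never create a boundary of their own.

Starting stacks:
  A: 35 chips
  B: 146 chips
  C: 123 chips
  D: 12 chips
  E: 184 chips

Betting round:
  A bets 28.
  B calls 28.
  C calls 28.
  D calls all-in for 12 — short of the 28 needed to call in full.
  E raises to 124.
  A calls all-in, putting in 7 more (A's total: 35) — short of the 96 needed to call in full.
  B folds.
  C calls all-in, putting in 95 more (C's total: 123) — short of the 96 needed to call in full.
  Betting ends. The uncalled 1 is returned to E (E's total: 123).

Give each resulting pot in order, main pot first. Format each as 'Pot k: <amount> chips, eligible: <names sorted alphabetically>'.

Pot 1: 60 chips, eligible: A, C, D, E
Pot 2: 85 chips, eligible: A, C, E
Pot 3: 176 chips, eligible: C, E

Derivation:
Contributions (after 1 returned to E): A=35, B=28, C=123, D=12, E=123
Folded: B
Pot levels (distinct totals of non-folded players): 12, 35, 123
Layer 1-12: 12 each from A, B, C, D, E = 12*5 = 60 chips; eligible A, C, D, E
Layer 13-35: A 23 + B 16 + C 23 + E 23 = 85 chips; eligible A, C, E
Layer 36-123: 88 each from C, E = 88*2 = 176 chips; eligible C, E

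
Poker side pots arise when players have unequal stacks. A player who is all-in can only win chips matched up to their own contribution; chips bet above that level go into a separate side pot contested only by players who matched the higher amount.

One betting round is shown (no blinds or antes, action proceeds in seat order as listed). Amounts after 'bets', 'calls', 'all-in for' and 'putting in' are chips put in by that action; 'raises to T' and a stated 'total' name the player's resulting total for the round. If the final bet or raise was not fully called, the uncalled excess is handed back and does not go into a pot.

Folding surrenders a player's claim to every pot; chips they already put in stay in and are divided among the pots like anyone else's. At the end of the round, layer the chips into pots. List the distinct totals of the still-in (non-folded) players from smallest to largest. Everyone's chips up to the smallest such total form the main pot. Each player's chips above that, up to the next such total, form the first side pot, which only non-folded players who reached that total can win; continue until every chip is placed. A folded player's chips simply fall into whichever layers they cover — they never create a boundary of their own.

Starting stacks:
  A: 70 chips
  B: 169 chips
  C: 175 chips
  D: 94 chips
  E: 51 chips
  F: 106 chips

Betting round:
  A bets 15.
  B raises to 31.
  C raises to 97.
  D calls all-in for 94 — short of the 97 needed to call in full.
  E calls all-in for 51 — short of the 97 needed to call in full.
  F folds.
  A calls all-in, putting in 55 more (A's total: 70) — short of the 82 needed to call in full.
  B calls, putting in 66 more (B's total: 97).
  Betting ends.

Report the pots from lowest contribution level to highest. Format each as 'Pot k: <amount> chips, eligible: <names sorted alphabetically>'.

Pot 1: 255 chips, eligible: A, B, C, D, E
Pot 2: 76 chips, eligible: A, B, C, D
Pot 3: 72 chips, eligible: B, C, D
Pot 4: 6 chips, eligible: B, C

Derivation:
Contributions: A=70, B=97, C=97, D=94, E=51
Folded: F
Pot levels (distinct totals of non-folded players): 51, 70, 94, 97
Layer 1-51: 51 each from A, B, C, D, E = 51*5 = 255 chips; eligible A, B, C, D, E
Layer 52-70: 19 each from A, B, C, D = 19*4 = 76 chips; eligible A, B, C, D
Layer 71-94: 24 each from B, C, D = 24*3 = 72 chips; eligible B, C, D
Layer 95-97: 3 each from B, C = 3*2 = 6 chips; eligible B, C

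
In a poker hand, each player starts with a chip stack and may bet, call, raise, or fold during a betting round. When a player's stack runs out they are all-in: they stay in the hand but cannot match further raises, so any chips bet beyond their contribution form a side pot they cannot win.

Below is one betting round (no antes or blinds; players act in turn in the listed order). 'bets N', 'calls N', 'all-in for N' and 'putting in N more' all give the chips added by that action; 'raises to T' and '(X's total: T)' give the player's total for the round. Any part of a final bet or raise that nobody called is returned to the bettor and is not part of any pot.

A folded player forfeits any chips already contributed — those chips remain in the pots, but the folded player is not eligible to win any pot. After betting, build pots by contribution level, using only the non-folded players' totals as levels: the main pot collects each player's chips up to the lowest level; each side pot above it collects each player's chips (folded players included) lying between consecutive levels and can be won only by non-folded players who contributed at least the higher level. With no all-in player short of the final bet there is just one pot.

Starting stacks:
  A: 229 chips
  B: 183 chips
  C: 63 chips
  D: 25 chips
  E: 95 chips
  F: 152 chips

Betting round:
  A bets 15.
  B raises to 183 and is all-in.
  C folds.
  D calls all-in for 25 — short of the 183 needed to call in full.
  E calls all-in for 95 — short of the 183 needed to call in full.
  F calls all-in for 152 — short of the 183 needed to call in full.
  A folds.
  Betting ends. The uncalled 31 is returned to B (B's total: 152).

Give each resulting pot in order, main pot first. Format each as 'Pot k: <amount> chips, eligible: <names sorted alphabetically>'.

Contributions (after 31 returned to B): A=15, B=152, D=25, E=95, F=152
Folded: A, C
Pot levels (distinct totals of non-folded players): 25, 95, 152
Layer 1-25: A 15 + B 25 + D 25 + E 25 + F 25 = 115 chips; eligible B, D, E, F
Layer 26-95: 70 each from B, E, F = 70*3 = 210 chips; eligible B, E, F
Layer 96-152: 57 each from B, F = 57*2 = 114 chips; eligible B, F

Pot 1: 115 chips, eligible: B, D, E, F
Pot 2: 210 chips, eligible: B, E, F
Pot 3: 114 chips, eligible: B, F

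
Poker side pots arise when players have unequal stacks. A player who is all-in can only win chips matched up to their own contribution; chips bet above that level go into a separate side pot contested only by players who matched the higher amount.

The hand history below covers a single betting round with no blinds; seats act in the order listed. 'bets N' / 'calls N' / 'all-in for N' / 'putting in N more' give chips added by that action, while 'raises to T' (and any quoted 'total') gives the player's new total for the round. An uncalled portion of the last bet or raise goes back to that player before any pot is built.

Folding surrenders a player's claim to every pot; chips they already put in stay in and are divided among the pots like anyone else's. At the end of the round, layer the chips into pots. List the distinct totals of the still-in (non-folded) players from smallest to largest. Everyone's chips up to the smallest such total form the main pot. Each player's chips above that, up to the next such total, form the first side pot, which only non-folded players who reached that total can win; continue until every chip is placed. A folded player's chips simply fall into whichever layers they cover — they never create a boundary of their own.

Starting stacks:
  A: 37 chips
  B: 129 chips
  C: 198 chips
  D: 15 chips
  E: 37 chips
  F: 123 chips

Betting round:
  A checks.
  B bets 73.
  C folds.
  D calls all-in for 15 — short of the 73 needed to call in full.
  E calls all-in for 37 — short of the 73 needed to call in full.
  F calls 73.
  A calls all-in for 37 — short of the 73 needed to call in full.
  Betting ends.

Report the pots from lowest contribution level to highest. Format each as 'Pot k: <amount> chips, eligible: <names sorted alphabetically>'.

Pot 1: 75 chips, eligible: A, B, D, E, F
Pot 2: 88 chips, eligible: A, B, E, F
Pot 3: 72 chips, eligible: B, F

Derivation:
Contributions: A=37, B=73, D=15, E=37, F=73
Folded: C
Pot levels (distinct totals of non-folded players): 15, 37, 73
Layer 1-15: 15 each from A, B, D, E, F = 15*5 = 75 chips; eligible A, B, D, E, F
Layer 16-37: 22 each from A, B, E, F = 22*4 = 88 chips; eligible A, B, E, F
Layer 38-73: 36 each from B, F = 36*2 = 72 chips; eligible B, F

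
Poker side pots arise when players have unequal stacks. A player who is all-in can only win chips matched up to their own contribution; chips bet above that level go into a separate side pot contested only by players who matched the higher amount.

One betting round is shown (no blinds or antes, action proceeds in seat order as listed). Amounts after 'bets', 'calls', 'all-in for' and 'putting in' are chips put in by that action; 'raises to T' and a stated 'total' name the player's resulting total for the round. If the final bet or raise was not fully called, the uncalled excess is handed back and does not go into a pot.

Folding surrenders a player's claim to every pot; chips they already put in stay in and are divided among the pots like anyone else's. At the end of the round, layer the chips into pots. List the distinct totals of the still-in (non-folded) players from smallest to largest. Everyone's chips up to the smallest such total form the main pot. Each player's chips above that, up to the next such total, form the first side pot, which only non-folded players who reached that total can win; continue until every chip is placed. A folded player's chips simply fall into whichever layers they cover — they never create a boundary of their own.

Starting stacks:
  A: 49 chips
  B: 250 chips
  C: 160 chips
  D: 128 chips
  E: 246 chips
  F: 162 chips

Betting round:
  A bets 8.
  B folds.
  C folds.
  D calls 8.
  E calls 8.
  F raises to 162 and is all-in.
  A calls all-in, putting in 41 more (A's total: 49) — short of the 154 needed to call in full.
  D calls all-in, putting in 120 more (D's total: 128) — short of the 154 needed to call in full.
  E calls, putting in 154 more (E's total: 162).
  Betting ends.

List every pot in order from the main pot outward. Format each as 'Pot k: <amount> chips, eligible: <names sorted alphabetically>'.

Pot 1: 196 chips, eligible: A, D, E, F
Pot 2: 237 chips, eligible: D, E, F
Pot 3: 68 chips, eligible: E, F

Derivation:
Contributions: A=49, D=128, E=162, F=162
Folded: B, C
Pot levels (distinct totals of non-folded players): 49, 128, 162
Layer 1-49: 49 each from A, D, E, F = 49*4 = 196 chips; eligible A, D, E, F
Layer 50-128: 79 each from D, E, F = 79*3 = 237 chips; eligible D, E, F
Layer 129-162: 34 each from E, F = 34*2 = 68 chips; eligible E, F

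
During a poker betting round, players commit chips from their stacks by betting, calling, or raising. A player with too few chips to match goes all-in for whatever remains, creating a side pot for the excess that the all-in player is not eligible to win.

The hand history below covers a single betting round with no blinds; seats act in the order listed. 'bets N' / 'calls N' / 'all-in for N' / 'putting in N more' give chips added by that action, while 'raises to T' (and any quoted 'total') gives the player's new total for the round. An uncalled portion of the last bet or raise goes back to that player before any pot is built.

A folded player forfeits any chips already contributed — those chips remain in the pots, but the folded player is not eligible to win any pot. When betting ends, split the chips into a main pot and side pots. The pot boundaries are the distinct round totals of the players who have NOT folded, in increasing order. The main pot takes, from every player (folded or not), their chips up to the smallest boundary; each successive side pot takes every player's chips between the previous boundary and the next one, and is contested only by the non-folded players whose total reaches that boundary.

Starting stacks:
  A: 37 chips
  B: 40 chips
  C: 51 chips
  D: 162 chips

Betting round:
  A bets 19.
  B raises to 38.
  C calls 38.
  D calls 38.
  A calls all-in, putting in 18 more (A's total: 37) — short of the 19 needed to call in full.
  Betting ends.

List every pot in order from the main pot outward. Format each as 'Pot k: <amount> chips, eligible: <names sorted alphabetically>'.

Contributions: A=37, B=38, C=38, D=38
Pot levels (distinct totals of non-folded players): 37, 38
Layer 1-37: 37 each from A, B, C, D = 37*4 = 148 chips; eligible A, B, C, D
Layer 38-38: 1 each from B, C, D = 1*3 = 3 chips; eligible B, C, D

Pot 1: 148 chips, eligible: A, B, C, D
Pot 2: 3 chips, eligible: B, C, D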